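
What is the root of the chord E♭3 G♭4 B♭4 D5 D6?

Eb, Gb, Bb, D are the tones of an Eb minor-major seventh chord (Eb–Gb–Bb–D), making Eb the root.

Eb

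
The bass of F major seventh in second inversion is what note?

F major seventh is F–A–C–E. Second inversion places the fifth in the bass: C.

C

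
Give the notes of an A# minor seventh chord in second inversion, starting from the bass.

E#, G#, A#, C#

A# minor seventh is A#–C#–E#–G#. Second inversion puts the fifth (E#) in the bass, with the remaining tones above: E#, G#, A#, C#.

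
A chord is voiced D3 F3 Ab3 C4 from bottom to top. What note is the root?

D, F, Ab, C are the tones of a D half-diminished seventh chord (D–F–Ab–C), making D the root.

D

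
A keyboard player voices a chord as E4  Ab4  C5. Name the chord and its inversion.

Ab augmented, second inversion

The distinct note names are E, Ab, C. Stacked in thirds they read Ab–C–E, which is an augmented triad on Ab.
With the fifth (E) in the bass, the chord is in second inversion (figured bass 6/4).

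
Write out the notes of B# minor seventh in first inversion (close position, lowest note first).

D#, F##, A#, B#

B# minor seventh is B#–D#–F##–A#. First inversion puts the third (D#) in the bass, with the remaining tones above: D#, F##, A#, B#.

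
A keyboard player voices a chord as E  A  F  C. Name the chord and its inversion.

F major seventh, third inversion

Reducing to letter names: E, A, F, C. These stack in thirds as F–A–C–E — an F major seventh chord.
With the seventh (E) in the bass, the chord is in third inversion (figured bass 4/2).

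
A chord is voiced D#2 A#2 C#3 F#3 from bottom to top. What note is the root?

Reordering D#, A#, C#, F# into stacked thirds gives D#–F#–A#–C#; the bottom of that stack, D#, is the root.

D#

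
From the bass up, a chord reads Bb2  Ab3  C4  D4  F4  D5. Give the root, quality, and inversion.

The distinct note names are Bb, Ab, C, D, F. Stacked in thirds they read Bb–D–F–Ab–C, which is a dominant ninth chord on Bb.
Bb is the root of Bb dominant ninth; root in the bass means root position.

Bb dominant ninth, root position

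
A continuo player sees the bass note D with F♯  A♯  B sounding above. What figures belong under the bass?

The notes D, F#, A#, B stack in thirds as B–D–F#–A# — a B minor-major seventh chord. The bass D is the third, so this is first inversion: figured 6/5.

6/5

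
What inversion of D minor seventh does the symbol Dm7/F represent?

first inversion

Dm7/F means D minor seventh with F in the bass. F is the third of D minor seventh (D–F–A–C), so this is first inversion.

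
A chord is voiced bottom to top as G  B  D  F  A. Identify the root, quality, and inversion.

Reducing to letter names: G, B, D, F, A. These stack in thirds as G–B–D–F–A — a G dominant ninth chord.
The lowest note is G, the root of the chord, so this is root position.

G dominant ninth, root position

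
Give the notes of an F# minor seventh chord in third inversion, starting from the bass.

E, F#, A, C#

The chord tones are F#–A–C#–E. With the seventh (E) lowest for third inversion: E, F#, A, C#.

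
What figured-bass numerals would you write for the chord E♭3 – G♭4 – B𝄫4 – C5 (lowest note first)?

The notes Eb, Gb, Bbb, C stack in thirds as C–Eb–Gb–Bbb — a C diminished seventh chord. The bass Eb is the third, so this is first inversion: figured 6/5.

6/5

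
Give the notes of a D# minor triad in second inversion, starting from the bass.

A#, D#, F#

The chord tones are D#–F#–A#. With the fifth (A#) lowest for second inversion: A#, D#, F#.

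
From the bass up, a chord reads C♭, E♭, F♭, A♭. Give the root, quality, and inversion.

Fb major seventh, second inversion

The distinct note names are Cb, Eb, Fb, Ab. Stacked in thirds they read Fb–Ab–Cb–Eb, which is a major seventh chord on Fb.
Cb is the fifth of Fb major seventh; fifth in the bass means second inversion (figured bass 4/3).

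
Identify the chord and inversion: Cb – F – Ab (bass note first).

F diminished, second inversion

The distinct note names are Cb, F, Ab. Stacked in thirds they read F–Ab–Cb, which is a diminished triad on F.
The lowest note is Cb, the fifth of the chord, so this is second inversion (figured bass 6/4).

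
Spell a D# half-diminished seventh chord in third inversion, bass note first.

The chord tones are D#–F#–A–C#. With the seventh (C#) lowest for third inversion: C#, D#, F#, A.

C#, D#, F#, A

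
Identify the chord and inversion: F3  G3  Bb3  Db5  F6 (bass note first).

G half-diminished seventh, third inversion

The distinct note names are F, G, Bb, Db. Stacked in thirds they read G–Bb–Db–F, which is a half-diminished seventh chord on G.
The lowest note is F, the seventh of the chord, so this is third inversion (figured bass 4/2).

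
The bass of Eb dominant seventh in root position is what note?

Eb

Eb dominant seventh is Eb–G–Bb–Db. Root position places the root in the bass: Eb.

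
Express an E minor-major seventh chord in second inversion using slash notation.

Em(maj7)/B

Second inversion of E minor-major seventh has the fifth (B) in the bass. As a slash chord: Em(maj7)/B.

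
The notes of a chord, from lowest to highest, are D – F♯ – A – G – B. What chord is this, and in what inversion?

G major ninth, second inversion

The distinct note names are D, F#, A, G, B. Stacked in thirds they read G–B–D–F#–A, which is a major ninth chord on G.
D is the fifth of G major ninth; fifth in the bass means second inversion.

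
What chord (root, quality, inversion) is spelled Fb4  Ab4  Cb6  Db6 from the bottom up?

Reducing to letter names: Fb, Ab, Cb, Db. These stack in thirds as Db–Fb–Ab–Cb — a Db minor seventh chord.
The lowest note is Fb, the third of the chord, so this is first inversion (figured bass 6/5).

Db minor seventh, first inversion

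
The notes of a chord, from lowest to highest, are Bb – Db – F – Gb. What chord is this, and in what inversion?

The pitch classes Bb, Db, F, Gb arrange in thirds as Gb–Bb–Db–F: a Gb major seventh chord.
Bb is the third of Gb major seventh; third in the bass means first inversion (figured bass 6/5).

Gb major seventh, first inversion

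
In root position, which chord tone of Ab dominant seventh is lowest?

The root of Ab dominant seventh (Ab–C–Eb–Gb) is Ab; that is the bass in root position.

Ab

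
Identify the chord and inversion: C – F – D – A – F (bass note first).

D minor seventh, third inversion

The pitch classes C, F, D, A arrange in thirds as D–F–A–C: a D minor seventh chord.
With the seventh (C) in the bass, the chord is in third inversion (figured bass 4/2).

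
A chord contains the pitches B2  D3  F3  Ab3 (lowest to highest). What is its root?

B

Reordering B, D, F, Ab into stacked thirds gives B–D–F–Ab; the bottom of that stack, B, is the root.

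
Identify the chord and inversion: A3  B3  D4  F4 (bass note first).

The pitch classes A, B, D, F arrange in thirds as B–D–F–A: a B half-diminished seventh chord.
The lowest note is A, the seventh of the chord, so this is third inversion (figured bass 4/2).

B half-diminished seventh, third inversion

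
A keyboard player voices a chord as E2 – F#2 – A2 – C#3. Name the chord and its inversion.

The pitch classes E, F#, A, C# arrange in thirds as F#–A–C#–E: an F# minor seventh chord.
E is the seventh of F# minor seventh; seventh in the bass means third inversion (figured bass 4/2).

F# minor seventh, third inversion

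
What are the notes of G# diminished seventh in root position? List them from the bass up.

Spelling G# diminished seventh: G#–B–D–F. In root position the root is bass, giving G#, B, D, F from the bottom.

G#, B, D, F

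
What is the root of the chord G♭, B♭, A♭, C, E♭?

The distinct letter names are Gb, Bb, Ab, C, Eb. Arranged as a stack of thirds they read Ab–C–Eb–Gb–Bb, so Ab is the root (an Ab dominant ninth chord).

Ab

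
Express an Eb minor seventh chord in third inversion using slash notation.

Ebm7/Db

Third inversion of Eb minor seventh has the seventh (Db) in the bass. As a slash chord: Ebm7/Db.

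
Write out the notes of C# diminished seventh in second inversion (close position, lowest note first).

G, Bb, C#, E

C# diminished seventh is C#–E–G–Bb. Second inversion puts the fifth (G) in the bass, with the remaining tones above: G, Bb, C#, E.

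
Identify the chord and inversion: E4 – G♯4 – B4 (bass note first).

E major, root position

The distinct note names are E, G#, B. Stacked in thirds they read E–G#–B, which is a major triad on E.
E is the root of E major; root in the bass means root position (figured bass 5/3).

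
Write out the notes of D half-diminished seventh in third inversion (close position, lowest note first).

C, D, F, Ab

The chord tones are D–F–Ab–C. With the seventh (C) lowest for third inversion: C, D, F, Ab.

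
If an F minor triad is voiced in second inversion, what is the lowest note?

C

In second inversion the fifth is lowest. For F minor (F–Ab–C) that is C.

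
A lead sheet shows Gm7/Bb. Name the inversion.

Gm7/Bb means G minor seventh with Bb in the bass. Bb is the third of G minor seventh (G–Bb–D–F), so this is first inversion.

first inversion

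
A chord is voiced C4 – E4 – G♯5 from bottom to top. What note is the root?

Reordering C, E, G# into stacked thirds gives C–E–G#; the bottom of that stack, C, is the root.

C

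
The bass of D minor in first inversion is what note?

In first inversion the third is lowest. For D minor (D–F–A) that is F.

F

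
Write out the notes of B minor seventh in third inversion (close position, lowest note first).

A, B, D, F#

The chord tones are B–D–F#–A. With the seventh (A) lowest for third inversion: A, B, D, F#.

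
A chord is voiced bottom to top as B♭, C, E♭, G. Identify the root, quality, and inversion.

The distinct note names are Bb, C, Eb, G. Stacked in thirds they read C–Eb–G–Bb, which is a minor seventh chord on C.
Bb is the seventh of C minor seventh; seventh in the bass means third inversion (figured bass 4/2).

C minor seventh, third inversion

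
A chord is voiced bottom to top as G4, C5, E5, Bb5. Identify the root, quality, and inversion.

C dominant seventh, second inversion

The distinct note names are G, C, E, Bb. Stacked in thirds they read C–E–G–Bb, which is a dominant seventh chord on C.
The lowest note is G, the fifth of the chord, so this is second inversion (figured bass 4/3).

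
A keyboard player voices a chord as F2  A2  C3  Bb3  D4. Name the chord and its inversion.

Bb major ninth, second inversion

The distinct note names are F, A, C, Bb, D. Stacked in thirds they read Bb–D–F–A–C, which is a major ninth chord on Bb.
F is the fifth of Bb major ninth; fifth in the bass means second inversion.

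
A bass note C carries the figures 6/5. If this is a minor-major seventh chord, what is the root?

The figures 6/5 mean the third of the chord is in the bass. If C is the third of a minor-major seventh chord, the root is A (chord tones A–C–E–G#).

A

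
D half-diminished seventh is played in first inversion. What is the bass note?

D half-diminished seventh is D–F–Ab–C. First inversion places the third in the bass: F.

F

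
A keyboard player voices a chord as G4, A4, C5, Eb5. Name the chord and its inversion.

Reducing to letter names: G, A, C, Eb. These stack in thirds as A–C–Eb–G — an A half-diminished seventh chord.
With the seventh (G) in the bass, the chord is in third inversion (figured bass 4/2).

A half-diminished seventh, third inversion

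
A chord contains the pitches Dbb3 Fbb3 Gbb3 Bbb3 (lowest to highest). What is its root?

The distinct letter names are Dbb, Fbb, Gbb, Bbb. Arranged as a stack of thirds they read Gbb–Bbb–Dbb–Fbb, so Gbb is the root (a Gbb dominant seventh chord).

Gbb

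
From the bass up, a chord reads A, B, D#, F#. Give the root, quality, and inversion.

The distinct note names are A, B, D#, F#. Stacked in thirds they read B–D#–F#–A, which is a dominant seventh chord on B.
The lowest note is A, the seventh of the chord, so this is third inversion (figured bass 4/2).

B dominant seventh, third inversion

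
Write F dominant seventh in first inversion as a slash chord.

First inversion of F dominant seventh has the third (A) in the bass. As a slash chord: F7/A.

F7/A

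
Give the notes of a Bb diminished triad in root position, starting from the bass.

Bb, Db, Fb

Spelling Bb diminished: Bb–Db–Fb. In root position the root is bass, giving Bb, Db, Fb from the bottom.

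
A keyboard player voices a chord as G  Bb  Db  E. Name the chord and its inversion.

The pitch classes G, Bb, Db, E arrange in thirds as E–G–Bb–Db: an E diminished seventh chord.
The lowest note is G, the third of the chord, so this is first inversion (figured bass 6/5).

E diminished seventh, first inversion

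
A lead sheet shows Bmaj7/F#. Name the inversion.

Bmaj7/F# means B major seventh with F# in the bass. F# is the fifth of B major seventh (B–D#–F#–A#), so this is second inversion.

second inversion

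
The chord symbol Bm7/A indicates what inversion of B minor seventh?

third inversion

Bm7/A means B minor seventh with A in the bass. A is the seventh of B minor seventh (B–D–F#–A), so this is third inversion.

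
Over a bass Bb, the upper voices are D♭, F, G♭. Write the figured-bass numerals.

The notes Bb, Db, F, Gb stack in thirds as Gb–Bb–Db–F — a Gb major seventh chord. The bass Bb is the third, so this is first inversion: figured 6/5.

6/5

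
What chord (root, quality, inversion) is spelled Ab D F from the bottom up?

The distinct note names are Ab, D, F. Stacked in thirds they read D–F–Ab, which is a diminished triad on D.
Ab is the fifth of D diminished; fifth in the bass means second inversion (figured bass 6/4).

D diminished, second inversion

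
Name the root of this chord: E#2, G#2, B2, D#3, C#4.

C#

E#, G#, B, D#, C# are the tones of a C# dominant ninth chord (C#–E#–G#–B–D#), making C# the root.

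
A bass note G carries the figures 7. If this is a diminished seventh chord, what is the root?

G

The figures 7 mean the root of the chord is in the bass. If G is the root of a diminished seventh chord, the root is G (chord tones G–Bb–Db–Fb).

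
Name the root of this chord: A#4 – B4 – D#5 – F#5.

The distinct letter names are A#, B, D#, F#. Arranged as a stack of thirds they read B–D#–F#–A#, so B is the root (a B major seventh chord).

B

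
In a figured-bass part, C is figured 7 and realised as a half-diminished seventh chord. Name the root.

The figures 7 mean the root of the chord is in the bass. If C is the root of a half-diminished seventh chord, the root is C (chord tones C–Eb–Gb–Bb).

C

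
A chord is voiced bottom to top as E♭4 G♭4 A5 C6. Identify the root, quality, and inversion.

Reducing to letter names: Eb, Gb, A, C. These stack in thirds as A–C–Eb–Gb — an A diminished seventh chord.
With the fifth (Eb) in the bass, the chord is in second inversion (figured bass 4/3).

A diminished seventh, second inversion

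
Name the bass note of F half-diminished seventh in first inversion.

Ab

F half-diminished seventh is F–Ab–Cb–Eb. First inversion places the third in the bass: Ab.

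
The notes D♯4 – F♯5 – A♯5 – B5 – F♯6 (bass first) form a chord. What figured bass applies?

The notes D#, F#, A#, B stack in thirds as B–D#–F#–A# — a B major seventh chord. The bass D# is the third, so this is first inversion: figured 6/5.

6/5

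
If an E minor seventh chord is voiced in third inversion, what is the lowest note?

The seventh of E minor seventh (E–G–B–D) is D; that is the bass in third inversion.

D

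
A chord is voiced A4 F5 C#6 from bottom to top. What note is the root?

Reordering A, F, C# into stacked thirds gives F–A–C#; the bottom of that stack, F, is the root.

F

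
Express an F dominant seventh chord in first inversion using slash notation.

F7/A

First inversion of F dominant seventh has the third (A) in the bass. As a slash chord: F7/A.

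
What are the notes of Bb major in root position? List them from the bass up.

Bb, D, F

Spelling Bb major: Bb–D–F. In root position the root is bass, giving Bb, D, F from the bottom.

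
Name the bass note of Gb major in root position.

The root of Gb major (Gb–Bb–Db) is Gb; that is the bass in root position.

Gb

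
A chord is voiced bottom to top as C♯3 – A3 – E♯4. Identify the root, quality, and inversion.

The distinct note names are C#, A, E#. Stacked in thirds they read A–C#–E#, which is an augmented triad on A.
The lowest note is C#, the third of the chord, so this is first inversion (figured bass 6).

A augmented, first inversion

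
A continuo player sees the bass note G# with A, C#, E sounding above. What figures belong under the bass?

4/2

The notes G#, A, C#, E stack in thirds as A–C#–E–G# — an A major seventh chord. The bass G# is the seventh, so this is third inversion: figured 4/2.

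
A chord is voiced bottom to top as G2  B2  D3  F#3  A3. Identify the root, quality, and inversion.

The pitch classes G, B, D, F#, A arrange in thirds as G–B–D–F#–A: a G major ninth chord.
The lowest note is G, the root of the chord, so this is root position.

G major ninth, root position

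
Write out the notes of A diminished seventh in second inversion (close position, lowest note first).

Eb, Gb, A, C

Spelling A diminished seventh: A–C–Eb–Gb. In second inversion the fifth is bass, giving Eb, Gb, A, C from the bottom.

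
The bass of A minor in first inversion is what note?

A minor is A–C–E. First inversion places the third in the bass: C.

C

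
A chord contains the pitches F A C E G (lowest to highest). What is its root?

F

The distinct letter names are F, A, C, E, G. Arranged as a stack of thirds they read F–A–C–E–G, so F is the root (an F major ninth chord).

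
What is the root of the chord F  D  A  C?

The distinct letter names are F, D, A, C. Arranged as a stack of thirds they read D–F–A–C, so D is the root (a D minor seventh chord).

D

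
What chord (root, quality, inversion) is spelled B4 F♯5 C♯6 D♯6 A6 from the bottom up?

Reducing to letter names: B, F#, C#, D#, A. These stack in thirds as B–D#–F#–A–C# — a B dominant ninth chord.
The lowest note is B, the root of the chord, so this is root position.

B dominant ninth, root position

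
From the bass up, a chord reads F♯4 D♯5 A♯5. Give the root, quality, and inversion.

The pitch classes F#, D#, A# arrange in thirds as D#–F#–A#: a D# minor triad.
With the third (F#) in the bass, the chord is in first inversion (figured bass 6).

D# minor, first inversion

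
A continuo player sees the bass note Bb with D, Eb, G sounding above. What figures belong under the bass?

4/3

The notes Bb, D, Eb, G stack in thirds as Eb–G–Bb–D — an Eb major seventh chord. The bass Bb is the fifth, so this is second inversion: figured 4/3.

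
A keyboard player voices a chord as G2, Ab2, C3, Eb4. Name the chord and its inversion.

Ab major seventh, third inversion

The distinct note names are G, Ab, C, Eb. Stacked in thirds they read Ab–C–Eb–G, which is a major seventh chord on Ab.
With the seventh (G) in the bass, the chord is in third inversion (figured bass 4/2).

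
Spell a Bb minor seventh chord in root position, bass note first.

The chord tones are Bb–Db–F–Ab. With the root (Bb) lowest for root position: Bb, Db, F, Ab.

Bb, Db, F, Ab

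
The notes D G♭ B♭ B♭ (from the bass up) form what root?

The distinct letter names are D, Gb, Bb. Arranged as a stack of thirds they read Gb–Bb–D, so Gb is the root (a Gb augmented triad).

Gb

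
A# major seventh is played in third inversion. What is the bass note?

The seventh of A# major seventh (A#–C##–E#–G##) is G##; that is the bass in third inversion.

G##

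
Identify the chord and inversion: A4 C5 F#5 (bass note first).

F# diminished, first inversion

The pitch classes A, C, F# arrange in thirds as F#–A–C: an F# diminished triad.
A is the third of F# diminished; third in the bass means first inversion (figured bass 6).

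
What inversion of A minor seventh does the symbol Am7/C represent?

first inversion

Am7/C means A minor seventh with C in the bass. C is the third of A minor seventh (A–C–E–G), so this is first inversion.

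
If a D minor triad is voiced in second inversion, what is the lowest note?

A

The fifth of D minor (D–F–A) is A; that is the bass in second inversion.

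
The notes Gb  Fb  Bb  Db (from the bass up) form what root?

Gb

The distinct letter names are Gb, Fb, Bb, Db. Arranged as a stack of thirds they read Gb–Bb–Db–Fb, so Gb is the root (a Gb dominant seventh chord).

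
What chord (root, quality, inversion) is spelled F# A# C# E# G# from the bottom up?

F# major ninth, root position

The distinct note names are F#, A#, C#, E#, G#. Stacked in thirds they read F#–A#–C#–E#–G#, which is a major ninth chord on F#.
The lowest note is F#, the root of the chord, so this is root position.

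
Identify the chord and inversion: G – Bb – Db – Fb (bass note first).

The distinct note names are G, Bb, Db, Fb. Stacked in thirds they read G–Bb–Db–Fb, which is a diminished seventh chord on G.
With the root (G) in the bass, the chord is in root position (figured bass 7).

G diminished seventh, root position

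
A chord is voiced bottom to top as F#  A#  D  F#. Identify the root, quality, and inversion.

D augmented, first inversion

The distinct note names are F#, A#, D. Stacked in thirds they read D–F#–A#, which is an augmented triad on D.
F# is the third of D augmented; third in the bass means first inversion (figured bass 6).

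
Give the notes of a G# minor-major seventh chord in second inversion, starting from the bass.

D#, F##, G#, B

Spelling G# minor-major seventh: G#–B–D#–F##. In second inversion the fifth is bass, giving D#, F##, G#, B from the bottom.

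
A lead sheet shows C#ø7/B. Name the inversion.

C#ø7/B means C# half-diminished seventh with B in the bass. B is the seventh of C# half-diminished seventh (C#–E–G–B), so this is third inversion.

third inversion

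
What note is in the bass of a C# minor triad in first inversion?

E

The third of C# minor (C#–E–G#) is E; that is the bass in first inversion.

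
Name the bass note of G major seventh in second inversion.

D

G major seventh is G–B–D–F#. Second inversion places the fifth in the bass: D.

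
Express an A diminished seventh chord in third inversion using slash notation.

Third inversion of A diminished seventh has the seventh (Gb) in the bass. As a slash chord: Adim7/Gb.

Adim7/Gb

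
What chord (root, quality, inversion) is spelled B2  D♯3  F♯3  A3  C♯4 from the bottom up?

B dominant ninth, root position

The pitch classes B, D#, F#, A, C# arrange in thirds as B–D#–F#–A–C#: a B dominant ninth chord.
The lowest note is B, the root of the chord, so this is root position.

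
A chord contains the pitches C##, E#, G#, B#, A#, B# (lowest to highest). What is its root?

A#

C##, E#, G#, B#, A# are the tones of an A# dominant ninth chord (A#–C##–E#–G#–B#), making A# the root.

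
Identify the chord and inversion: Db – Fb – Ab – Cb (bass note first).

Db minor seventh, root position

Reducing to letter names: Db, Fb, Ab, Cb. These stack in thirds as Db–Fb–Ab–Cb — a Db minor seventh chord.
The lowest note is Db, the root of the chord, so this is root position (figured bass 7).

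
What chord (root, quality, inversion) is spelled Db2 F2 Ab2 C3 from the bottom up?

The pitch classes Db, F, Ab, C arrange in thirds as Db–F–Ab–C: a Db major seventh chord.
Db is the root of Db major seventh; root in the bass means root position (figured bass 7).

Db major seventh, root position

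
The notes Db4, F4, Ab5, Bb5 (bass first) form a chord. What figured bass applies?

The notes Db, F, Ab, Bb stack in thirds as Bb–Db–F–Ab — a Bb minor seventh chord. The bass Db is the third, so this is first inversion: figured 6/5.

6/5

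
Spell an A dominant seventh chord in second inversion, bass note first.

A dominant seventh is A–C#–E–G. Second inversion puts the fifth (E) in the bass, with the remaining tones above: E, G, A, C#.

E, G, A, C#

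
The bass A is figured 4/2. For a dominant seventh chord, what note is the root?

B

The figures 4/2 mean the seventh of the chord is in the bass. If A is the seventh of a dominant seventh chord, the root is B (chord tones B–D#–F#–A).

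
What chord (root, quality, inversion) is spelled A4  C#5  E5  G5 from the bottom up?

A dominant seventh, root position

Reducing to letter names: A, C#, E, G. These stack in thirds as A–C#–E–G — an A dominant seventh chord.
The lowest note is A, the root of the chord, so this is root position (figured bass 7).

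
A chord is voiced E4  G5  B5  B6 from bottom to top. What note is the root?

The distinct letter names are E, G, B. Arranged as a stack of thirds they read E–G–B, so E is the root (an E minor triad).

E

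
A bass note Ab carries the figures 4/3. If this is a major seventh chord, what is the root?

Db

The figures 4/3 mean the fifth of the chord is in the bass. If Ab is the fifth of a major seventh chord, the root is Db (chord tones Db–F–Ab–C).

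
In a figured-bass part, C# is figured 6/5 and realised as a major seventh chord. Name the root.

The figures 6/5 mean the third of the chord is in the bass. If C# is the third of a major seventh chord, the root is A (chord tones A–C#–E–G#).

A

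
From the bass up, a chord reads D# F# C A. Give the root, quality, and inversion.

Reducing to letter names: D#, F#, C, A. These stack in thirds as D#–F#–A–C — a D# diminished seventh chord.
With the root (D#) in the bass, the chord is in root position (figured bass 7).

D# diminished seventh, root position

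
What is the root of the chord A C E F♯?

Reordering A, C, E, F# into stacked thirds gives F#–A–C–E; the bottom of that stack, F#, is the root.

F#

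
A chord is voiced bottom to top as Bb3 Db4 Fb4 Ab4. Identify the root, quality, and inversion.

Reducing to letter names: Bb, Db, Fb, Ab. These stack in thirds as Bb–Db–Fb–Ab — a Bb half-diminished seventh chord.
The lowest note is Bb, the root of the chord, so this is root position (figured bass 7).

Bb half-diminished seventh, root position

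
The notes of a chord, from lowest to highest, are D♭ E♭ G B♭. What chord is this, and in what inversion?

The distinct note names are Db, Eb, G, Bb. Stacked in thirds they read Eb–G–Bb–Db, which is a dominant seventh chord on Eb.
Db is the seventh of Eb dominant seventh; seventh in the bass means third inversion (figured bass 4/2).

Eb dominant seventh, third inversion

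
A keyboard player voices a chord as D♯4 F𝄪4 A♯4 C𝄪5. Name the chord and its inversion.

D# major seventh, root position

The pitch classes D#, F##, A#, C## arrange in thirds as D#–F##–A#–C##: a D# major seventh chord.
The lowest note is D#, the root of the chord, so this is root position (figured bass 7).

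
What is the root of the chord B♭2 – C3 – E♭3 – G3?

Bb, C, Eb, G are the tones of a C minor seventh chord (C–Eb–G–Bb), making C the root.

C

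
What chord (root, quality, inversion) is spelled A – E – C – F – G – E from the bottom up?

Reducing to letter names: A, E, C, F, G. These stack in thirds as F–A–C–E–G — an F major ninth chord.
The lowest note is A, the third of the chord, so this is first inversion.

F major ninth, first inversion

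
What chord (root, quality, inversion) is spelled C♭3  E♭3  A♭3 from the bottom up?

Reducing to letter names: Cb, Eb, Ab. These stack in thirds as Ab–Cb–Eb — an Ab minor triad.
Cb is the third of Ab minor; third in the bass means first inversion (figured bass 6).

Ab minor, first inversion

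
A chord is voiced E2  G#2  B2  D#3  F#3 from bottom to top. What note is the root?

E

E, G#, B, D#, F# are the tones of an E major ninth chord (E–G#–B–D#–F#), making E the root.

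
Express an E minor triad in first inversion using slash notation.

Em/G

First inversion of E minor has the third (G) in the bass. As a slash chord: Em/G.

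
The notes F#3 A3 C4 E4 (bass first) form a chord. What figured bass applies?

7

The notes F#, A, C, E stack in thirds as F#–A–C–E — an F# half-diminished seventh chord. The bass F# is the root, so this is root position: figured 7.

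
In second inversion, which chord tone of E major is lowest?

In second inversion the fifth is lowest. For E major (E–G#–B) that is B.

B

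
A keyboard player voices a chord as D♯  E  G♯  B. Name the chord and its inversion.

E major seventh, third inversion

Reducing to letter names: D#, E, G#, B. These stack in thirds as E–G#–B–D# — an E major seventh chord.
With the seventh (D#) in the bass, the chord is in third inversion (figured bass 4/2).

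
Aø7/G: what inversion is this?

Aø7/G means A half-diminished seventh with G in the bass. G is the seventh of A half-diminished seventh (A–C–Eb–G), so this is third inversion.

third inversion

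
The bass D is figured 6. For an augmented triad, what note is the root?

The figures 6 mean the third of the chord is in the bass. If D is the third of an augmented triad, the root is Bb (chord tones Bb–D–F#).

Bb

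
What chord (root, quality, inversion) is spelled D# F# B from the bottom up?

B major, first inversion

Reducing to letter names: D#, F#, B. These stack in thirds as B–D#–F# — a B major triad.
D# is the third of B major; third in the bass means first inversion (figured bass 6).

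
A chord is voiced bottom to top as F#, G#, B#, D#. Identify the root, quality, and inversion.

The pitch classes F#, G#, B#, D# arrange in thirds as G#–B#–D#–F#: a G# dominant seventh chord.
F# is the seventh of G# dominant seventh; seventh in the bass means third inversion (figured bass 4/2).

G# dominant seventh, third inversion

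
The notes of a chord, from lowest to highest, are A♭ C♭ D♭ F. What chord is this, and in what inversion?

Db dominant seventh, second inversion

The pitch classes Ab, Cb, Db, F arrange in thirds as Db–F–Ab–Cb: a Db dominant seventh chord.
With the fifth (Ab) in the bass, the chord is in second inversion (figured bass 4/3).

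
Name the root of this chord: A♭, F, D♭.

Reordering Ab, F, Db into stacked thirds gives Db–F–Ab; the bottom of that stack, Db, is the root.

Db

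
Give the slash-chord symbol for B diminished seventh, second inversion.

Second inversion of B diminished seventh has the fifth (F) in the bass. As a slash chord: Bdim7/F.

Bdim7/F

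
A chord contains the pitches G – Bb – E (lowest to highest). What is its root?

Reordering G, Bb, E into stacked thirds gives E–G–Bb; the bottom of that stack, E, is the root.

E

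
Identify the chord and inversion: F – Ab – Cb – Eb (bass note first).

The pitch classes F, Ab, Cb, Eb arrange in thirds as F–Ab–Cb–Eb: an F half-diminished seventh chord.
With the root (F) in the bass, the chord is in root position (figured bass 7).

F half-diminished seventh, root position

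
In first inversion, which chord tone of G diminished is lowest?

Bb

G diminished is G–Bb–Db. First inversion places the third in the bass: Bb.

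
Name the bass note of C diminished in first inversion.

Eb

In first inversion the third is lowest. For C diminished (C–Eb–Gb) that is Eb.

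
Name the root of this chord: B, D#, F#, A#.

The distinct letter names are B, D#, F#, A#. Arranged as a stack of thirds they read B–D#–F#–A#, so B is the root (a B major seventh chord).

B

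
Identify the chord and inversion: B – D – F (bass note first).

Reducing to letter names: B, D, F. These stack in thirds as B–D–F — a B diminished triad.
The lowest note is B, the root of the chord, so this is root position (figured bass 5/3).

B diminished, root position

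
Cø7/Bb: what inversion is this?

third inversion

Cø7/Bb means C half-diminished seventh with Bb in the bass. Bb is the seventh of C half-diminished seventh (C–Eb–Gb–Bb), so this is third inversion.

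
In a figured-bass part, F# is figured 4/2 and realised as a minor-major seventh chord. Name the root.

The figures 4/2 mean the seventh of the chord is in the bass. If F# is the seventh of a minor-major seventh chord, the root is G (chord tones G–Bb–D–F#).

G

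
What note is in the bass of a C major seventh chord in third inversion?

In third inversion the seventh is lowest. For C major seventh (C–E–G–B) that is B.

B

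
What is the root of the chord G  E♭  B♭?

The distinct letter names are G, Eb, Bb. Arranged as a stack of thirds they read Eb–G–Bb, so Eb is the root (an Eb major triad).

Eb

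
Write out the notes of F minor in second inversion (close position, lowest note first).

C, F, Ab

Spelling F minor: F–Ab–C. In second inversion the fifth is bass, giving C, F, Ab from the bottom.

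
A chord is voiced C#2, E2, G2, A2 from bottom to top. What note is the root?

C#, E, G, A are the tones of an A dominant seventh chord (A–C#–E–G), making A the root.

A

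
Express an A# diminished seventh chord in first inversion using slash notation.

A#dim7/C#

First inversion of A# diminished seventh has the third (C#) in the bass. As a slash chord: A#dim7/C#.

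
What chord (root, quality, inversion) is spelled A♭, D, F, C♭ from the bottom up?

Reducing to letter names: Ab, D, F, Cb. These stack in thirds as D–F–Ab–Cb — a D diminished seventh chord.
The lowest note is Ab, the fifth of the chord, so this is second inversion (figured bass 4/3).

D diminished seventh, second inversion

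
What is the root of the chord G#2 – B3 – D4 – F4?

G#

The distinct letter names are G#, B, D, F. Arranged as a stack of thirds they read G#–B–D–F, so G# is the root (a G# diminished seventh chord).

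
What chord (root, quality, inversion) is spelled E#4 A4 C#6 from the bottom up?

The pitch classes E#, A, C# arrange in thirds as A–C#–E#: an A augmented triad.
The lowest note is E#, the fifth of the chord, so this is second inversion (figured bass 6/4).

A augmented, second inversion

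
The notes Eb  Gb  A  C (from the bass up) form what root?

A

Eb, Gb, A, C are the tones of an A diminished seventh chord (A–C–Eb–Gb), making A the root.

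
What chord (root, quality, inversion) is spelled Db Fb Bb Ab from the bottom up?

The pitch classes Db, Fb, Bb, Ab arrange in thirds as Bb–Db–Fb–Ab: a Bb half-diminished seventh chord.
Db is the third of Bb half-diminished seventh; third in the bass means first inversion (figured bass 6/5).

Bb half-diminished seventh, first inversion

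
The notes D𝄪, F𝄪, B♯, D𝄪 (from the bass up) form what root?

Reordering D##, F##, B# into stacked thirds gives B#–D##–F##; the bottom of that stack, B#, is the root.

B#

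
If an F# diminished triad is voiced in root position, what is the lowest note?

F#

F# diminished is F#–A–C. Root position places the root in the bass: F#.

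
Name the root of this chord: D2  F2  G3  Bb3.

The distinct letter names are D, F, G, Bb. Arranged as a stack of thirds they read G–Bb–D–F, so G is the root (a G minor seventh chord).

G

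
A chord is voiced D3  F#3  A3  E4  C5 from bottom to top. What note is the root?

D

D, F#, A, E, C are the tones of a D dominant ninth chord (D–F#–A–C–E), making D the root.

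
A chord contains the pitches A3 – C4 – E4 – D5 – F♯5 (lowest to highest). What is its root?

D

A, C, E, D, F# are the tones of a D dominant ninth chord (D–F#–A–C–E), making D the root.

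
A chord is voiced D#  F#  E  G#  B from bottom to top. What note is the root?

D#, F#, E, G#, B are the tones of an E major ninth chord (E–G#–B–D#–F#), making E the root.

E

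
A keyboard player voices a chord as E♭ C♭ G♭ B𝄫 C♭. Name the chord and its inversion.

Reducing to letter names: Eb, Cb, Gb, Bbb. These stack in thirds as Cb–Eb–Gb–Bbb — a Cb dominant seventh chord.
The lowest note is Eb, the third of the chord, so this is first inversion (figured bass 6/5).

Cb dominant seventh, first inversion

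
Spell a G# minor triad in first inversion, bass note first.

B, D#, G#

G# minor is G#–B–D#. First inversion puts the third (B) in the bass, with the remaining tones above: B, D#, G#.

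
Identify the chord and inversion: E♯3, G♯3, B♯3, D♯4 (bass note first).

The pitch classes E#, G#, B#, D# arrange in thirds as E#–G#–B#–D#: an E# minor seventh chord.
E# is the root of E# minor seventh; root in the bass means root position (figured bass 7).

E# minor seventh, root position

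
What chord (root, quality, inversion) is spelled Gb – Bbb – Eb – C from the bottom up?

C diminished seventh, second inversion

The distinct note names are Gb, Bbb, Eb, C. Stacked in thirds they read C–Eb–Gb–Bbb, which is a diminished seventh chord on C.
The lowest note is Gb, the fifth of the chord, so this is second inversion (figured bass 4/3).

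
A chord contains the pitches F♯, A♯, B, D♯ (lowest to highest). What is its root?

F#, A#, B, D# are the tones of a B major seventh chord (B–D#–F#–A#), making B the root.

B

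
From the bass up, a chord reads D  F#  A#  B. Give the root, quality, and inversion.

B minor-major seventh, first inversion

The pitch classes D, F#, A#, B arrange in thirds as B–D–F#–A#: a B minor-major seventh chord.
D is the third of B minor-major seventh; third in the bass means first inversion (figured bass 6/5).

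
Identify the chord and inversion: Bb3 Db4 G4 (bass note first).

The distinct note names are Bb, Db, G. Stacked in thirds they read G–Bb–Db, which is a diminished triad on G.
With the third (Bb) in the bass, the chord is in first inversion (figured bass 6).

G diminished, first inversion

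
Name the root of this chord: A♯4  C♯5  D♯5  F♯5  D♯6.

D#

Reordering A#, C#, D#, F# into stacked thirds gives D#–F#–A#–C#; the bottom of that stack, D#, is the root.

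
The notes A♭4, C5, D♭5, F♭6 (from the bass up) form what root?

Db

Ab, C, Db, Fb are the tones of a Db minor-major seventh chord (Db–Fb–Ab–C), making Db the root.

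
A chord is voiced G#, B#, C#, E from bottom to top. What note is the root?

C#

Reordering G#, B#, C#, E into stacked thirds gives C#–E–G#–B#; the bottom of that stack, C#, is the root.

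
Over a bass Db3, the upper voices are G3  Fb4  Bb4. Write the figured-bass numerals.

The notes Db, G, Fb, Bb stack in thirds as G–Bb–Db–Fb — a G diminished seventh chord. The bass Db is the fifth, so this is second inversion: figured 4/3.

4/3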